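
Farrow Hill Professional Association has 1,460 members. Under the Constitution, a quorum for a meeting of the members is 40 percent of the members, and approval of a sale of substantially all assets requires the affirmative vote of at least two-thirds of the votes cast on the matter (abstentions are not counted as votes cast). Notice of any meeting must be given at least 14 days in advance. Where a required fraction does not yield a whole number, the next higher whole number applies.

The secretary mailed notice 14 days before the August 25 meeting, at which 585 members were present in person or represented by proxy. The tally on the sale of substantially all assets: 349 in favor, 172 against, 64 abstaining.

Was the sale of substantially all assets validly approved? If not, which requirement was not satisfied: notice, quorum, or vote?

Valid — all requirements satisfied.

Notice: 14 days given; 14 required. Satisfied.
Quorum: 40% of 1,460 = 584; 585 present. Satisfied.
Vote: requires two-thirds of the votes cast (585 − 64 abstaining = 521); 2/3 of 521 = 347.33, rounded up to 348, so 348 needed; 349 in favor. Satisfied.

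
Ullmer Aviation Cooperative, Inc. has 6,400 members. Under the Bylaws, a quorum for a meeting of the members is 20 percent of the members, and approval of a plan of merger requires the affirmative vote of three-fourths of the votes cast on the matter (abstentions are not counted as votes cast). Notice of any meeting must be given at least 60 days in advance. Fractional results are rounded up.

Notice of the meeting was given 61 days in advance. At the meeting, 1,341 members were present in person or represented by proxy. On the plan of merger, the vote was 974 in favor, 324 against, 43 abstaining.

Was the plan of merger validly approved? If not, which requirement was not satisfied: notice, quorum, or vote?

Valid — all requirements satisfied.

Notice: 61 days given; 60 required. Satisfied.
Quorum: 20% of 6,400 = 1,280; 1,341 present. Satisfied.
Vote: requires three-fourths of the votes cast (1,341 − 43 abstaining = 1,298); 3/4 of 1298 = 973.50, rounded up to 974, so 974 needed; 974 in favor. Satisfied.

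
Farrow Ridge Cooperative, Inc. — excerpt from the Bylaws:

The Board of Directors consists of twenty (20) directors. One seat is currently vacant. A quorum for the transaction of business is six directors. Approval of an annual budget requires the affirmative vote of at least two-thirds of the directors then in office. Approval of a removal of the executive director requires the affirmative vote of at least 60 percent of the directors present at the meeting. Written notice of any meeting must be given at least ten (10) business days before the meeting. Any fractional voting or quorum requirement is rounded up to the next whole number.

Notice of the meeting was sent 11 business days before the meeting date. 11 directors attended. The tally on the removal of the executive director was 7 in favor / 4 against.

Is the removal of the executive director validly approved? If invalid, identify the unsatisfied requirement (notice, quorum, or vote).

Notice: 11 business days given; 10 required (11 ≥ 10). Satisfied.
Quorum: 11 present; quorum is 6. Satisfied.
Vote: the removal of the executive director requires three-fifths of the directors present (11). 3/5 of 11 = 6.60, rounded up to 7, so 7 affirmative votes are needed; 7 voted in favor. Satisfied.

Valid — all requirements satisfied.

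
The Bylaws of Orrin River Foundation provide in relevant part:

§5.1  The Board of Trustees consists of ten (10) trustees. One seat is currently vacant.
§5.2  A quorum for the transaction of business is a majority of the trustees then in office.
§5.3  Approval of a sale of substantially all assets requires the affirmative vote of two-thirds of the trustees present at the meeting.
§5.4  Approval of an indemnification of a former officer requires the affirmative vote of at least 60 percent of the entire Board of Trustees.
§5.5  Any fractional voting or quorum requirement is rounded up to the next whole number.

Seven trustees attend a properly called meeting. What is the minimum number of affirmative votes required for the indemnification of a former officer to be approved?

6

The indemnification of a former officer requires three-fifths of the entire Board of Trustees (10).
3/5 of 10 = 6.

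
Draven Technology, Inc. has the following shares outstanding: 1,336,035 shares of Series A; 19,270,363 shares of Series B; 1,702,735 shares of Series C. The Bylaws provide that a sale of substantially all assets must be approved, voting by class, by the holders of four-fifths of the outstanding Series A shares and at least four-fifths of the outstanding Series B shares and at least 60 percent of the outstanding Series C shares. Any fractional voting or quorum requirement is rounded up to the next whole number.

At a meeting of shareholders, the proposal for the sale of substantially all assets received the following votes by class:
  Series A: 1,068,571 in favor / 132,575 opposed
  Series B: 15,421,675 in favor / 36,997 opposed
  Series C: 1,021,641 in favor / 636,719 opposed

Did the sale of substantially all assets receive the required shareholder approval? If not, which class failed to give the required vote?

Series A: 4/5 of 1336035 = 1068828; 1,068,828 required, 1,068,571 in favor — not approved.
Series B: 4/5 of 19270363 = 15416290.40, rounded up to 15416291; 15,416,291 required, 15,421,675 in favor — approved.
Series C: 3/5 of 1702735 = 1021641; 1,021,641 required, 1,021,641 in favor — approved.

Not approved — the Series A shares did not give the required vote.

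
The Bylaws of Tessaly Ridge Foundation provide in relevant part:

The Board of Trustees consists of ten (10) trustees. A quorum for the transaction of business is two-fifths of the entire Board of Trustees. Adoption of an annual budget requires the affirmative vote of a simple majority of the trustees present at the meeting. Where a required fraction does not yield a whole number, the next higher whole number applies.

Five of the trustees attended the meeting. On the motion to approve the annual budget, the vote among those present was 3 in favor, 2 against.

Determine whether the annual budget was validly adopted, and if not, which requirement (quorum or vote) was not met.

Valid — all requirements satisfied.

Quorum: 5 present; quorum is 4. Satisfied.
Vote: the annual budget requires a majority of the trustees present (5). A majority of 5 is 3, so 3 affirmative votes are needed; 3 voted in favor. Satisfied.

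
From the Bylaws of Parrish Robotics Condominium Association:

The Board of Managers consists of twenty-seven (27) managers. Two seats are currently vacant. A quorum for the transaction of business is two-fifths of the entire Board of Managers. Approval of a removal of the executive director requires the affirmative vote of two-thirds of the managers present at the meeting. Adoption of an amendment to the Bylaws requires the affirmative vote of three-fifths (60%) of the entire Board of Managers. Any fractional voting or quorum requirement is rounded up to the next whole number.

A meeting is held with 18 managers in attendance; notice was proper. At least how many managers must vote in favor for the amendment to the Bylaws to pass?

17

The amendment to the Bylaws requires three-fifths of the entire Board of Managers (27).
3/5 of 27 = 16.20, rounded up to 17.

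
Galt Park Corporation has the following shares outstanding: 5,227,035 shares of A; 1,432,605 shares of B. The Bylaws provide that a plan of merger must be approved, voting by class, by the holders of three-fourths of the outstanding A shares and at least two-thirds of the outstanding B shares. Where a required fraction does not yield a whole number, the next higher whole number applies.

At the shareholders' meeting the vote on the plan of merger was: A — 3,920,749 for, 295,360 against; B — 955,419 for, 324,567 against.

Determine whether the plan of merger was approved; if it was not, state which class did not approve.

Approved — every class gave the required vote.

A: 3/4 of 5227035 = 3920276.25, rounded up to 3920277; 3,920,277 required, 3,920,749 in favor — approved.
B: 2/3 of 1432605 = 955070; 955,070 required, 955,419 in favor — approved.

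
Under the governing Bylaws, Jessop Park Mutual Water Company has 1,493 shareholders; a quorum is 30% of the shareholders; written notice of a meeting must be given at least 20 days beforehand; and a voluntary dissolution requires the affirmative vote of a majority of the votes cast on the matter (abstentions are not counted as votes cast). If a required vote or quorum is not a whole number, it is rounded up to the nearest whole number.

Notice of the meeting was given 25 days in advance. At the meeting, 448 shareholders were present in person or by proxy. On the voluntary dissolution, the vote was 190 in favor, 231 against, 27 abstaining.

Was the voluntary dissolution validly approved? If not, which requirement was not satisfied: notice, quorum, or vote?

Invalid — vote requirement not satisfied.

Notice: 25 days given; 20 required. Satisfied.
Quorum: 30% of 1,493 = 447.90, rounded up to 448; 448 present. Satisfied.
Vote: requires a majority of the votes cast (448 − 27 abstaining = 421); a majority of 421 is 211, so 211 needed; 190 in favor. Not satisfied.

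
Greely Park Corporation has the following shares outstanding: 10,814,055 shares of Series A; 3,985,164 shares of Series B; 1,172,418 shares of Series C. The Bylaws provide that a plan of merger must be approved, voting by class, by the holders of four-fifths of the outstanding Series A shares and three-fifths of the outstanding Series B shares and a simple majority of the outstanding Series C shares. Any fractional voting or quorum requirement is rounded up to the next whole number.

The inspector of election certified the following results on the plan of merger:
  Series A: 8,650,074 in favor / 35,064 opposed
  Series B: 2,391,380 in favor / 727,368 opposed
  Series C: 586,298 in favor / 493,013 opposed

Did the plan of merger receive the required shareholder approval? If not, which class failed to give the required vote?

Series A: 4/5 of 10814055 = 8651244; 8,651,244 required, 8,650,074 in favor — not approved.
Series B: 3/5 of 3985164 = 2391098.40, rounded up to 2391099; 2,391,099 required, 2,391,380 in favor — approved.
Series C: a majority of 1172418 is 586210; 586,210 required, 586,298 in favor — approved.

Not approved — the Series A shares did not give the required vote.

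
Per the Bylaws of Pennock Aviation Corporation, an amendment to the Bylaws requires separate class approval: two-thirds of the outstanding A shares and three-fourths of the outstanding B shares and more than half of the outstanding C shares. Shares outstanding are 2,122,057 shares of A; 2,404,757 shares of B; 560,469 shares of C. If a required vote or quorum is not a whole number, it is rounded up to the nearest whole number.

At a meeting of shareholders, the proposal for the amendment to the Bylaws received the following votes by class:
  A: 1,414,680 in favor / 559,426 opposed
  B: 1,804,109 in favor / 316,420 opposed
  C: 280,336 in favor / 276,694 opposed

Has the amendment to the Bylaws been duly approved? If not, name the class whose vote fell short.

Not approved — the A shares did not give the required vote.

A: 2/3 of 2122057 = 1414704.67, rounded up to 1414705; 1,414,705 required, 1,414,680 in favor — not approved.
B: 3/4 of 2404757 = 1803567.75, rounded up to 1803568; 1,803,568 required, 1,804,109 in favor — approved.
C: a majority of 560469 is 280235; 280,235 required, 280,336 in favor — approved.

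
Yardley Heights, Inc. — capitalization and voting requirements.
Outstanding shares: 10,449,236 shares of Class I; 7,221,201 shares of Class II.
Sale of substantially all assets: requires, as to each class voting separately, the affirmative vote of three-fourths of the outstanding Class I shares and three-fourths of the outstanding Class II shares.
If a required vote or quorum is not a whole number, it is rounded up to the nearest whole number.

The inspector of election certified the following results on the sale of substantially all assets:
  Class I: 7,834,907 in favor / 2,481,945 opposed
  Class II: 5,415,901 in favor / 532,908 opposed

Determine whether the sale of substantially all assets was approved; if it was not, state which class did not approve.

Not approved — the Class I shares did not give the required vote.

Class I: 3/4 of 10449236 = 7836927; 7,836,927 required, 7,834,907 in favor — not approved.
Class II: 3/4 of 7221201 = 5415900.75, rounded up to 5415901; 5,415,901 required, 5,415,901 in favor — approved.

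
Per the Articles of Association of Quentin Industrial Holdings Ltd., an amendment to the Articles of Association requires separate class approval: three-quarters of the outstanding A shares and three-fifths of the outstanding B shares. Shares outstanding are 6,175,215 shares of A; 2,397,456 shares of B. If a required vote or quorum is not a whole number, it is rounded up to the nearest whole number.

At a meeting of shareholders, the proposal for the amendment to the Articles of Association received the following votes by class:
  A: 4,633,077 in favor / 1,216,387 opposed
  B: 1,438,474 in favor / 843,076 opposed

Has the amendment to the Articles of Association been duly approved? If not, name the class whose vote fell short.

A: 3/4 of 6175215 = 4631411.25, rounded up to 4631412; 4,631,412 required, 4,633,077 in favor — approved.
B: 3/5 of 2397456 = 1438473.60, rounded up to 1438474; 1,438,474 required, 1,438,474 in favor — approved.

Approved — every class gave the required vote.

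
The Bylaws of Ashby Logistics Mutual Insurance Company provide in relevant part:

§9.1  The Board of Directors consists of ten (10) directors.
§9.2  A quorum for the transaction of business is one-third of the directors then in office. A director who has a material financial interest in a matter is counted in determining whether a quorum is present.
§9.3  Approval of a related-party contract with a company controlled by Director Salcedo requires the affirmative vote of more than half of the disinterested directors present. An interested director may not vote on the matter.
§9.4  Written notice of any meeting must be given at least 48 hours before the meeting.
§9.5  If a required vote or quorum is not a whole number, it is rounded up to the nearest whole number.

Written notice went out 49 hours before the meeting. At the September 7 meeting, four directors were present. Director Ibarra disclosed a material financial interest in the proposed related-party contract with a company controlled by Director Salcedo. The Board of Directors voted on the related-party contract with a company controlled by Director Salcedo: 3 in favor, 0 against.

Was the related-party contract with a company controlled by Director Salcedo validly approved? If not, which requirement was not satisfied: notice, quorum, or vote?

Valid — all requirements satisfied.

Notice: 49 hours given; 48 required (49 ≥ 48). Satisfied.
Quorum: 4 present (interested directors count toward quorum); quorum is 4. Satisfied.
Vote: the related-party contract with a company controlled by Director Salcedo requires a majority of the disinterested directors present (4 − 1 = 3). A majority of 3 is 2, so 2 affirmative votes are needed; 3 voted in favor. Satisfied.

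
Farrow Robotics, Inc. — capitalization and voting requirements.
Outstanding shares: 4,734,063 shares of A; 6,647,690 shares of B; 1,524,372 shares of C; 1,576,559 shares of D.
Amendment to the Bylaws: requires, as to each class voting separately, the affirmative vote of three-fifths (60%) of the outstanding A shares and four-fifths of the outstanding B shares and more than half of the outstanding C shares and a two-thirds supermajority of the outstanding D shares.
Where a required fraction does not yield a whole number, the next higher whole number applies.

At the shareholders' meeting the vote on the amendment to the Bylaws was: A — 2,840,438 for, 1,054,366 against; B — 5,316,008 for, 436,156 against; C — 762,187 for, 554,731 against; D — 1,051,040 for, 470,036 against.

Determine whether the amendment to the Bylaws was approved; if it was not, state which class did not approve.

Not approved — the B shares did not give the required vote.

A: 3/5 of 4734063 = 2840437.80, rounded up to 2840438; 2,840,438 required, 2,840,438 in favor — approved.
B: 4/5 of 6647690 = 5318152; 5,318,152 required, 5,316,008 in favor — not approved.
C: a majority of 1524372 is 762187; 762,187 required, 762,187 in favor — approved.
D: 2/3 of 1576559 = 1051039.33, rounded up to 1051040; 1,051,040 required, 1,051,040 in favor — approved.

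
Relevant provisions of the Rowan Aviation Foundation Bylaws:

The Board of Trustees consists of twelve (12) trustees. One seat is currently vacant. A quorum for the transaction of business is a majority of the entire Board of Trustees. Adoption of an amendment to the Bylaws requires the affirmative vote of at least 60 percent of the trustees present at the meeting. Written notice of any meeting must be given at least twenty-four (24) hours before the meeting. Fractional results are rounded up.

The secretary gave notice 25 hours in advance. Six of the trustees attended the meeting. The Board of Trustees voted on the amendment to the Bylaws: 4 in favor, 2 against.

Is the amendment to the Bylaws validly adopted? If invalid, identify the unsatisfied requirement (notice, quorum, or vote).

Notice: 25 hours given; 24 required (25 ≥ 24). Satisfied.
Quorum: 6 present; quorum is 7. Not satisfied.
Vote: the amendment to the Bylaws requires three-fifths of the trustees present (6). 3/5 of 6 = 3.60, rounded up to 4, so 4 affirmative votes are needed; 4 voted in favor. Satisfied. (Moot — without a quorum no business can be validly transacted.)

Invalid — quorum requirement not satisfied.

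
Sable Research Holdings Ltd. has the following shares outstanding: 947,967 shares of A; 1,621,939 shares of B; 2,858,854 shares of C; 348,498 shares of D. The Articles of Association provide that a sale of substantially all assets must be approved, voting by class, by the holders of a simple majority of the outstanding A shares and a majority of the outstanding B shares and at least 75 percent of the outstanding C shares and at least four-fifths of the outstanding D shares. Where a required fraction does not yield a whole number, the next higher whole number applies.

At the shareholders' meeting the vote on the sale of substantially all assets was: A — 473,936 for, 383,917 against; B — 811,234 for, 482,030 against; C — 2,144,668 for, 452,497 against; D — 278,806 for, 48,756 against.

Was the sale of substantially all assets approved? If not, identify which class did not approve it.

Not approved — the A shares did not give the required vote.

A: a majority of 947967 is 473984; 473,984 required, 473,936 in favor — not approved.
B: a majority of 1621939 is 810970; 810,970 required, 811,234 in favor — approved.
C: 3/4 of 2858854 = 2144140.50, rounded up to 2144141; 2,144,141 required, 2,144,668 in favor — approved.
D: 4/5 of 348498 = 278798.40, rounded up to 278799; 278,799 required, 278,806 in favor — approved.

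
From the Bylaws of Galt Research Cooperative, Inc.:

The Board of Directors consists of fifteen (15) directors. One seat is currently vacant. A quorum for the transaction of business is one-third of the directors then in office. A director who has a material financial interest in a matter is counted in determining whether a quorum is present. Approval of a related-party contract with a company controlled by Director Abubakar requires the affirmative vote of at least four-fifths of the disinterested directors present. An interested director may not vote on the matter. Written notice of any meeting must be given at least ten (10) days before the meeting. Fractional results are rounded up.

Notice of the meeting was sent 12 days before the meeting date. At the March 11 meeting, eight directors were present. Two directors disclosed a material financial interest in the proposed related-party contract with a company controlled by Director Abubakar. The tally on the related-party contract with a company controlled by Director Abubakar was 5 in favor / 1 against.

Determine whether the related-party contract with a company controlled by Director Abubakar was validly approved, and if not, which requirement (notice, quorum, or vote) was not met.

Notice: 12 days given; 10 required (12 ≥ 10). Satisfied.
Quorum: 8 present (interested directors count toward quorum); quorum is 5. Satisfied.
Vote: the related-party contract with a company controlled by Director Abubakar requires four-fifths of the disinterested directors present (8 − 2 = 6). 4/5 of 6 = 4.80, rounded up to 5, so 5 affirmative votes are needed; 5 voted in favor. Satisfied.

Valid — all requirements satisfied.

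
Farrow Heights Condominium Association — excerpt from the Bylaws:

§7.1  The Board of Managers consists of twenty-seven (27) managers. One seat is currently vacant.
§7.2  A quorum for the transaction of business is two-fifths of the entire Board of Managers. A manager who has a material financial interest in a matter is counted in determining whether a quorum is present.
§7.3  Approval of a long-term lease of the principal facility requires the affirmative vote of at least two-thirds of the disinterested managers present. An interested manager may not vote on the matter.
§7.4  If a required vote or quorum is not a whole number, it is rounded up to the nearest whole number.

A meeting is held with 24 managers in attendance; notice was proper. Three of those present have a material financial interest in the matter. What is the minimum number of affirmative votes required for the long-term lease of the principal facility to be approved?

14

The long-term lease of the principal facility requires two-thirds of the disinterested managers present (24 − 3 = 21).
2/3 of 21 = 14.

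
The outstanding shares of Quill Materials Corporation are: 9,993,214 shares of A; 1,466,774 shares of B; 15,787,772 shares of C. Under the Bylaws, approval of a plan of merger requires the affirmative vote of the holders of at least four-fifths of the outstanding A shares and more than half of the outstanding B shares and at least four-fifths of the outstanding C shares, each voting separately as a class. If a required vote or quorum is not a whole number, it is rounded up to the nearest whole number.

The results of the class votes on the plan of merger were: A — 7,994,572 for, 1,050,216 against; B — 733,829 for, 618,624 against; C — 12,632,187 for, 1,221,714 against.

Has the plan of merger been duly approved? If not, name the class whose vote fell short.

Approved — every class gave the required vote.

A: 4/5 of 9993214 = 7994571.20, rounded up to 7994572; 7,994,572 required, 7,994,572 in favor — approved.
B: a majority of 1466774 is 733388; 733,388 required, 733,829 in favor — approved.
C: 4/5 of 15787772 = 12630217.60, rounded up to 12630218; 12,630,218 required, 12,632,187 in favor — approved.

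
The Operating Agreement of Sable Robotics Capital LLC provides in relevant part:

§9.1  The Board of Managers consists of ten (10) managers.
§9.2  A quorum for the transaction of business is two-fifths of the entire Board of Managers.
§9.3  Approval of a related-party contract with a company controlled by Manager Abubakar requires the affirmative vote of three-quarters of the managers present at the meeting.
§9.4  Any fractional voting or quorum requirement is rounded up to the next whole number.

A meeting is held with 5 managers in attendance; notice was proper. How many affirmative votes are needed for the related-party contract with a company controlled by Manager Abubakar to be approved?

4

The related-party contract with a company controlled by Manager Abubakar requires three-fourths of the managers present (5).
3/4 of 5 = 3.75, rounded up to 4.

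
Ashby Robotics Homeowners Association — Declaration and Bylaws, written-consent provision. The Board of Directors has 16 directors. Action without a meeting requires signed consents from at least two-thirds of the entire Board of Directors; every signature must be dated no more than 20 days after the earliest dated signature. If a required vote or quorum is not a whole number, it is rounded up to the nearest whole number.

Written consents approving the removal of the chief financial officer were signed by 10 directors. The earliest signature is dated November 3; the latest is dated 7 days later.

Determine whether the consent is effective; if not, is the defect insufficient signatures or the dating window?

Not effective — insufficient signatures.

Signatures required: at least two-thirds of 16 — 2/3 of 16 = 10.67, rounded up to 11, so 11 needed; 10 signed. Insufficient.
Dating window: the latest signature is 7 days after the earliest; the limit is 20 days. Within the window.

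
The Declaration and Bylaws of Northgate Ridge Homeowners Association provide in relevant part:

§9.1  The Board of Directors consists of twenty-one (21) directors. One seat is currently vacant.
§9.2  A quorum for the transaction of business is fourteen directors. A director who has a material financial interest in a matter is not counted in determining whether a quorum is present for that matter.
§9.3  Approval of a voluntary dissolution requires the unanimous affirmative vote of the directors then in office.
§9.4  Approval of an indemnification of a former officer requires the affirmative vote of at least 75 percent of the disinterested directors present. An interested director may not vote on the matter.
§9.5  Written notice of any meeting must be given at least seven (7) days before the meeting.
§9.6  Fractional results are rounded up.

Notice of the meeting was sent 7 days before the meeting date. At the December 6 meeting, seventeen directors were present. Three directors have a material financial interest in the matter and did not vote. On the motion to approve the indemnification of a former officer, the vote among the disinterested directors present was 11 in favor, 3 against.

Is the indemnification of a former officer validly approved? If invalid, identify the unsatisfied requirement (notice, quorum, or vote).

Notice: 7 days given; 7 required (7 ≥ 7). Satisfied.
Quorum: 17 present, but the 3 interested directors do not count, leaving 14. Quorum is 14. Satisfied.
Vote: the indemnification of a former officer requires three-fourths of the disinterested directors present (17 − 3 = 14). 3/4 of 14 = 10.50, rounded up to 11, so 11 affirmative votes are needed; 11 voted in favor. Satisfied.

Valid — all requirements satisfied.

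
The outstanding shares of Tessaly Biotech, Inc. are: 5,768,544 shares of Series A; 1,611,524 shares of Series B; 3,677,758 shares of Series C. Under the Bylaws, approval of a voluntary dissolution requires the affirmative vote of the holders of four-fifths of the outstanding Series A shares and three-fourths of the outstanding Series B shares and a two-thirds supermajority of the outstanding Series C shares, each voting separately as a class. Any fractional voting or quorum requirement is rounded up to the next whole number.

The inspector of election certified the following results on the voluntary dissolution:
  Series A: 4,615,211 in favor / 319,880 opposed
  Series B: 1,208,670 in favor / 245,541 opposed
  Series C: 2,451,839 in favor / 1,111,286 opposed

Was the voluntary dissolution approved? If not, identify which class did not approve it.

Approved — every class gave the required vote.

Series A: 4/5 of 5768544 = 4614835.20, rounded up to 4614836; 4,614,836 required, 4,615,211 in favor — approved.
Series B: 3/4 of 1611524 = 1208643; 1,208,643 required, 1,208,670 in favor — approved.
Series C: 2/3 of 3677758 = 2451838.67, rounded up to 2451839; 2,451,839 required, 2,451,839 in favor — approved.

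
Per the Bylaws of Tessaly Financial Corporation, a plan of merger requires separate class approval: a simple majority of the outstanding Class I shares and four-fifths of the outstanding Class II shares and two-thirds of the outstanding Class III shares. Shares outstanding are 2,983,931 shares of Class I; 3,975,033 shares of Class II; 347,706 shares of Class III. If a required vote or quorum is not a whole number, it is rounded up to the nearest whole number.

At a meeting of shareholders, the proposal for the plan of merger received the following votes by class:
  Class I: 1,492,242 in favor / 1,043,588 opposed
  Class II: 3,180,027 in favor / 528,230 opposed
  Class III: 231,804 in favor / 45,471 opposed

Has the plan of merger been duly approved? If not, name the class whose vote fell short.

Class I: a majority of 2983931 is 1491966; 1,491,966 required, 1,492,242 in favor — approved.
Class II: 4/5 of 3975033 = 3180026.40, rounded up to 3180027; 3,180,027 required, 3,180,027 in favor — approved.
Class III: 2/3 of 347706 = 231804; 231,804 required, 231,804 in favor — approved.

Approved — every class gave the required vote.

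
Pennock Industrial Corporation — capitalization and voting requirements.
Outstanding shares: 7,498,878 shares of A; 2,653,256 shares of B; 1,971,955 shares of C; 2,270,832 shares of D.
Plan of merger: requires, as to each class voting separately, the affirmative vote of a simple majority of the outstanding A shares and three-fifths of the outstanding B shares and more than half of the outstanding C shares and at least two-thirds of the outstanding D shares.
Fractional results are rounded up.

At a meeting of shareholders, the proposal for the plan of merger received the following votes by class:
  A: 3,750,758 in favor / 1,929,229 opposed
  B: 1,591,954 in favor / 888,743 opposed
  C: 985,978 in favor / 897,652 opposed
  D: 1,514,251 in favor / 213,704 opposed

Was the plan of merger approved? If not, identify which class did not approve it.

Approved — every class gave the required vote.

A: a majority of 7498878 is 3749440; 3,749,440 required, 3,750,758 in favor — approved.
B: 3/5 of 2653256 = 1591953.60, rounded up to 1591954; 1,591,954 required, 1,591,954 in favor — approved.
C: a majority of 1971955 is 985978; 985,978 required, 985,978 in favor — approved.
D: 2/3 of 2270832 = 1513888; 1,513,888 required, 1,514,251 in favor — approved.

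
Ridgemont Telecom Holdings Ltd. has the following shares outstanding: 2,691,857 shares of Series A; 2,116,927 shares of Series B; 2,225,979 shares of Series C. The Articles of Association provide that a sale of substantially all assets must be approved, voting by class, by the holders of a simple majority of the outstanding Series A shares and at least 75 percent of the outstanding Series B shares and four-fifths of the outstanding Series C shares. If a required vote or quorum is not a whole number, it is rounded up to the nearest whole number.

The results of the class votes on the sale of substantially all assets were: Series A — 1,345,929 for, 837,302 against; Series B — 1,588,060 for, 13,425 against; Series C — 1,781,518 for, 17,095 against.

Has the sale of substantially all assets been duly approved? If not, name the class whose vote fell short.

Series A: a majority of 2691857 is 1345929; 1,345,929 required, 1,345,929 in favor — approved.
Series B: 3/4 of 2116927 = 1587695.25, rounded up to 1587696; 1,587,696 required, 1,588,060 in favor — approved.
Series C: 4/5 of 2225979 = 1780783.20, rounded up to 1780784; 1,780,784 required, 1,781,518 in favor — approved.

Approved — every class gave the required vote.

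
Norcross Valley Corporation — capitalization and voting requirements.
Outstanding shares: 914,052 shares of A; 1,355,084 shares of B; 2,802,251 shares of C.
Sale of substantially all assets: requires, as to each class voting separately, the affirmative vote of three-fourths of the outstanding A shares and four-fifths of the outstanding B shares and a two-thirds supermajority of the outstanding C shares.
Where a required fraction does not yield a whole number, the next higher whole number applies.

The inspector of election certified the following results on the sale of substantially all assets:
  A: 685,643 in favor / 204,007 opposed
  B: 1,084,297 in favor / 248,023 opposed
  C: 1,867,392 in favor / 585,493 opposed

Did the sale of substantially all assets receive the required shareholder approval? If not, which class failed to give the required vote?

A: 3/4 of 914052 = 685539; 685,539 required, 685,643 in favor — approved.
B: 4/5 of 1355084 = 1084067.20, rounded up to 1084068; 1,084,068 required, 1,084,297 in favor — approved.
C: 2/3 of 2802251 = 1868167.33, rounded up to 1868168; 1,868,168 required, 1,867,392 in favor — not approved.

Not approved — the C shares did not give the required vote.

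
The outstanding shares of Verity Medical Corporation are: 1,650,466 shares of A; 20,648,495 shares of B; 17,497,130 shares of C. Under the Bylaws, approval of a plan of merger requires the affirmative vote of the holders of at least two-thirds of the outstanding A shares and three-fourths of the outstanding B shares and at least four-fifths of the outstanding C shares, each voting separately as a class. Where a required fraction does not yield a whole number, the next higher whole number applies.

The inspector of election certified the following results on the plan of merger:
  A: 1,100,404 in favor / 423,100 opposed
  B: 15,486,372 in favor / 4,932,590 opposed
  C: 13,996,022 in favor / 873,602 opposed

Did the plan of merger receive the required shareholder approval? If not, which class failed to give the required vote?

Not approved — the C shares did not give the required vote.

A: 2/3 of 1650466 = 1100310.67, rounded up to 1100311; 1,100,311 required, 1,100,404 in favor — approved.
B: 3/4 of 20648495 = 15486371.25, rounded up to 15486372; 15,486,372 required, 15,486,372 in favor — approved.
C: 4/5 of 17497130 = 13997704; 13,997,704 required, 13,996,022 in favor — not approved.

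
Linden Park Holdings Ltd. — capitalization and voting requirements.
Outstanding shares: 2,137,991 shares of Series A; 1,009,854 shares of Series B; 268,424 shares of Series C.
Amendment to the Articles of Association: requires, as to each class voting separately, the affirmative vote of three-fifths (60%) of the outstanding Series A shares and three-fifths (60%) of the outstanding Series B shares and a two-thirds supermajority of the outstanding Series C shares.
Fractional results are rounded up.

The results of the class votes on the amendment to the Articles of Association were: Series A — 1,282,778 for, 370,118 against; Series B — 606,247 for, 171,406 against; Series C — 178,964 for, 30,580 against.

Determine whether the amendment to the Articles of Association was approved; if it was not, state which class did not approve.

Not approved — the Series A shares did not give the required vote.

Series A: 3/5 of 2137991 = 1282794.60, rounded up to 1282795; 1,282,795 required, 1,282,778 in favor — not approved.
Series B: 3/5 of 1009854 = 605912.40, rounded up to 605913; 605,913 required, 606,247 in favor — approved.
Series C: 2/3 of 268424 = 178949.33, rounded up to 178950; 178,950 required, 178,964 in favor — approved.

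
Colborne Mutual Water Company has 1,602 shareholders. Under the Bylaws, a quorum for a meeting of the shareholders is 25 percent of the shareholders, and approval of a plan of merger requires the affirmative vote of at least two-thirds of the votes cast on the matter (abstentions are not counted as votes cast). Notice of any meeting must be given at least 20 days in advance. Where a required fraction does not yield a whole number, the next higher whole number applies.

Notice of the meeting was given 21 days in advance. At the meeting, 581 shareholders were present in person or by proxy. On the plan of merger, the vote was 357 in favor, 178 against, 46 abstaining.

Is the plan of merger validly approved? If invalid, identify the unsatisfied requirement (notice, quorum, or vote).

Notice: 21 days given; 20 required. Satisfied.
Quorum: 25% of 1,602 = 400.50, rounded up to 401; 581 present. Satisfied.
Vote: requires two-thirds of the votes cast (581 − 46 abstaining = 535); 2/3 of 535 = 356.67, rounded up to 357, so 357 needed; 357 in favor. Satisfied.

Valid — all requirements satisfied.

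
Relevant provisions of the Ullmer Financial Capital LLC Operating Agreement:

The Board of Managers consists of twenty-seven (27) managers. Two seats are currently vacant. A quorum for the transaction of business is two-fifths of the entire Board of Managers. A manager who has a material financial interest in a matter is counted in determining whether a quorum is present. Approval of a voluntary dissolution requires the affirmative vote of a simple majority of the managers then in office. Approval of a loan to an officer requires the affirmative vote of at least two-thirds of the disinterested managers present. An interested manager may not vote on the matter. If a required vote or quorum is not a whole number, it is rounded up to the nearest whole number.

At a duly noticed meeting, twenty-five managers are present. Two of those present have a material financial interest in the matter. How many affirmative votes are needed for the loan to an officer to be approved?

16

The loan to an officer requires two-thirds of the disinterested managers present (25 − 2 = 23).
2/3 of 23 = 15.33, rounded up to 16.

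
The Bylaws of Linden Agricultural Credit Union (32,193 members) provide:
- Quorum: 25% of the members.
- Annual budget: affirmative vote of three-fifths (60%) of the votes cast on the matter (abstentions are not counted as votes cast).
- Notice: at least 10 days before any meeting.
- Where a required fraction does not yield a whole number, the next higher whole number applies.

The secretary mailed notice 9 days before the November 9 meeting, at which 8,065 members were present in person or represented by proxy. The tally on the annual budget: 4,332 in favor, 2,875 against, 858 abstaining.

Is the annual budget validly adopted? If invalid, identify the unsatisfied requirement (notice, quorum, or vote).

Invalid — notice requirement not satisfied.

Notice: 9 days given; 10 required. Not satisfied.
Quorum: 25% of 32,193 = 8,048.25, rounded up to 8,049; 8,065 present. Satisfied.
Vote: requires three-fifths of the votes cast (8,065 − 858 abstaining = 7,207); 3/5 of 7207 = 4324.20, rounded up to 4325, so 4,325 needed; 4,332 in favor. Satisfied.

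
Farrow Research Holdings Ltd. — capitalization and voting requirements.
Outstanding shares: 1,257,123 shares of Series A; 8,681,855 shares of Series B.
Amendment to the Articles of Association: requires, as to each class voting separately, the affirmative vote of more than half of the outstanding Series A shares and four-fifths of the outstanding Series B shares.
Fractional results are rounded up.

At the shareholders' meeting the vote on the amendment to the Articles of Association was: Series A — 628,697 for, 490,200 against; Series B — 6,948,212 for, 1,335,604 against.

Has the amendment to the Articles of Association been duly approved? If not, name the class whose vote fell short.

Approved — every class gave the required vote.

Series A: a majority of 1257123 is 628562; 628,562 required, 628,697 in favor — approved.
Series B: 4/5 of 8681855 = 6945484; 6,945,484 required, 6,948,212 in favor — approved.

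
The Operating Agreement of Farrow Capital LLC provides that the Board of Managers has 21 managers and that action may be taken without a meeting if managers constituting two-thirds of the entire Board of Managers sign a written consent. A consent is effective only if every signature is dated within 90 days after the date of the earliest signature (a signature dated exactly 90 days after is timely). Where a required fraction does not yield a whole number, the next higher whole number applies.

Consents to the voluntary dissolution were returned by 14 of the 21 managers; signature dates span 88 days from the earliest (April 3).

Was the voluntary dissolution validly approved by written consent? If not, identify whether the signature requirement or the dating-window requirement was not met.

Signatures required: two-thirds of 21 — 2/3 of 21 = 14, so 14 needed; 14 signed. Sufficient.
Dating window: the latest signature is 88 days after the earliest; the limit is 90 days. Within the window.

Effective — both the signature and dating-window requirements are satisfied.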